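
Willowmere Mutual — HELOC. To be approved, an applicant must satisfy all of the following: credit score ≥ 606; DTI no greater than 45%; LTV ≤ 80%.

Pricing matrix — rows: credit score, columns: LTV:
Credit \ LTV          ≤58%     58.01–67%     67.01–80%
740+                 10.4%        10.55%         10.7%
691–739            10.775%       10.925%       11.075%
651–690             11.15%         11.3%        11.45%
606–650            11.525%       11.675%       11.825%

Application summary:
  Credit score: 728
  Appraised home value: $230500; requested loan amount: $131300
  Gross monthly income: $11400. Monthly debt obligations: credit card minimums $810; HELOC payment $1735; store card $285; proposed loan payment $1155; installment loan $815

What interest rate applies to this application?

Credit score 728 ≥ 606; Total monthly debts = (810 + 1,735 + 285 + 1,155 + 815) = 4,800. DTI = 4,800/11,400 = 42.1% ≤ 45%
LTV: 131,300 ÷ 230,500 = 57%, within 80% cap
Score 728 is in the 691–739 band; LTV 57% is in the ≤58% band → 10.775%.

10.775%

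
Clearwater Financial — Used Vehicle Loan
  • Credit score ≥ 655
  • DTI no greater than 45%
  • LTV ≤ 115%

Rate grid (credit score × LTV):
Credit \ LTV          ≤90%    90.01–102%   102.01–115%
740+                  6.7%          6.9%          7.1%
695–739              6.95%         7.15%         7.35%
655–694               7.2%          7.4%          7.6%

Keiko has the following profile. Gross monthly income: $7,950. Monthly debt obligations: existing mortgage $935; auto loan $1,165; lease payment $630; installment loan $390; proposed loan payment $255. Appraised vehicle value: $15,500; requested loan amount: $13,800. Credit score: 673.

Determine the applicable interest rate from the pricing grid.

Credit score 673 ≥ 655; Total monthly debts = (935 + 1,165 + 630 + 390 + 255) = 3,375. DTI: 3,375 ÷ 7,950 = 42.5%, within the 45% cap
LTV = 13,800/15,500 = 89% ≤ 115%
Credit 673 → row 655–694; LTV 89% → column ≤90%. Grid cell → 7.2%.

7.2%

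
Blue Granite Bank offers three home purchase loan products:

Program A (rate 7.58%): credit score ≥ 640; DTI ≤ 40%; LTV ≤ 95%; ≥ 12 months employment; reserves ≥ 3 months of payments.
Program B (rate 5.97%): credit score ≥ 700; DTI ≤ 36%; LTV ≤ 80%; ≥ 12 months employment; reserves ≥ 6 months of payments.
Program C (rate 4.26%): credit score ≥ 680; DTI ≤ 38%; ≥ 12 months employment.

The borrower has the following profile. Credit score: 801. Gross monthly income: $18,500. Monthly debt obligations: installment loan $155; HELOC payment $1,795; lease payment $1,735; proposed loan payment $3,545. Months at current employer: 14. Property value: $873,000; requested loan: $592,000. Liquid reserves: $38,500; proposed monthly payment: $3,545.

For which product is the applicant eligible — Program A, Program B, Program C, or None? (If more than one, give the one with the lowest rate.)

Program A

Total debts = (155 + 1,795 + 1,735 + 3,545) = 7,230; DTI = 7,230/18,500 = 39.1%.
LTV = 592,000/873,000 = 67.8%.
Reserves = 38,500/3,545 = 10.9 months.
Program A: score 801 ≥ 640; DTI 39.1% ≤ 40%; LTV 67.8% ≤ 95%; employment 14 ≥ 12 mo; reserves 10.9 ≥ 3 mo → qualifies.
Program B: score 801 ≥ 700; DTI 39.1% > 36%; LTV 67.8% ≤ 80%; employment 14 ≥ 12 mo; reserves 10.9 ≥ 6 mo → does not qualify.
Program C: score 801 ≥ 680; DTI 39.1% > 38%; employment 14 ≥ 12 mo → does not qualify.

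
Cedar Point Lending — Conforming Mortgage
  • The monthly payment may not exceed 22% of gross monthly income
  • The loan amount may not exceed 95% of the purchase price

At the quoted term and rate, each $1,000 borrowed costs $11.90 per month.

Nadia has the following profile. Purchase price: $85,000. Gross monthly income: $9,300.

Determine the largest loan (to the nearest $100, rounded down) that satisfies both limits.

Payment cap: 22% × $9,300 = $2,046/month.
At $11.90 per $1,000, that supports 2,046/11.90 × 1,000 ≈ $171,932 → $171,900.
LTV cap: 95% × $85,000 = $80,750 → $80,700.
Binding constraint: loan-to-value.

$80,700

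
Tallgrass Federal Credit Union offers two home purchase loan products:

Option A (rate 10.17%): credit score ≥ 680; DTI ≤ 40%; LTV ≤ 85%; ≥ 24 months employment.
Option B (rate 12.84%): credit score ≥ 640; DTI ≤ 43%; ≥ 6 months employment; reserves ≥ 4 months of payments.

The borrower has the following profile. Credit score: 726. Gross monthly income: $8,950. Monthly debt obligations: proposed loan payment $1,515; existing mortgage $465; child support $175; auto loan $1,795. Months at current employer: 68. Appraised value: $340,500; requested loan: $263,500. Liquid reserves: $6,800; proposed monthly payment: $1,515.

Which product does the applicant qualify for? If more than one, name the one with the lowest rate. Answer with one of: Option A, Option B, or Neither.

Total debts = (1,515 + 465 + 175 + 1,795) = 3,950; DTI = 3,950/8,950 = 44.1%.
LTV = 263,500/340,500 = 77.4%.
Reserves = 6,800/1,515 = 4.5 months.
Option A: score 726 ≥ 680; DTI 44.1% > 40%; LTV 77.4% ≤ 85%; employment 68 ≥ 24 mo → does not qualify.
Option B: score 726 ≥ 640; DTI 44.1% > 43%; employment 68 ≥ 6 mo; reserves 4.5 ≥ 4 mo → does not qualify.

Neither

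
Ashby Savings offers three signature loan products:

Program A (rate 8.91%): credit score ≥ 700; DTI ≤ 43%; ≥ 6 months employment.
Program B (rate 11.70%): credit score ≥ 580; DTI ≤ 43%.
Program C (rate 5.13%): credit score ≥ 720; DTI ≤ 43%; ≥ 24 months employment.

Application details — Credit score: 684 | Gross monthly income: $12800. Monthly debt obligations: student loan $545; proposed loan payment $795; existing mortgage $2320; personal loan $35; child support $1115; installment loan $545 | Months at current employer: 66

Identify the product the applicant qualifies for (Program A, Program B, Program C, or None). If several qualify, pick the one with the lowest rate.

Total debts = (545 + 795 + 2,320 + 35 + 1,115 + 545) = 5,355; DTI = 5,355/12,800 = 41.8%.
Program A: score 684 < 700; DTI 41.8% ≤ 43%; employment 66 ≥ 6 mo → does not qualify.
Program B: score 684 ≥ 580; DTI 41.8% ≤ 43% → qualifies.
Program C: score 684 < 720; DTI 41.8% ≤ 43%; employment 66 ≥ 24 mo → does not qualify.

Program B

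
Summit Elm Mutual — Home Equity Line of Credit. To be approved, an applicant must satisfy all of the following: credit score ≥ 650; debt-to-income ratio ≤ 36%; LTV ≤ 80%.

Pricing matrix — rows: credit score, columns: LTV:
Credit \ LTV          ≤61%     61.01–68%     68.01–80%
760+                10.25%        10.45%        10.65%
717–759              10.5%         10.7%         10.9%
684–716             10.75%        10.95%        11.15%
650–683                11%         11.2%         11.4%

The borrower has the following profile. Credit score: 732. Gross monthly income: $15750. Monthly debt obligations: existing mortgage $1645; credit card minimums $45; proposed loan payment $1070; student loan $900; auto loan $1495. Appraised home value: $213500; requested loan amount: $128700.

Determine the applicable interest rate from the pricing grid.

10.5%

Credit score 732 ≥ 650; Total monthly debts = (1,645 + 45 + 1,070 + 900 + 1,495) = 5,155. Debt-to-income = 5,155/15,750 = 32.7% — meets 36% limit
LTV = 128,700/213,500 = 60.3% ≤ 80%
Row: 732 falls in 717–759. Column: 60.3% falls in ≤61%. Rate = 10.5%.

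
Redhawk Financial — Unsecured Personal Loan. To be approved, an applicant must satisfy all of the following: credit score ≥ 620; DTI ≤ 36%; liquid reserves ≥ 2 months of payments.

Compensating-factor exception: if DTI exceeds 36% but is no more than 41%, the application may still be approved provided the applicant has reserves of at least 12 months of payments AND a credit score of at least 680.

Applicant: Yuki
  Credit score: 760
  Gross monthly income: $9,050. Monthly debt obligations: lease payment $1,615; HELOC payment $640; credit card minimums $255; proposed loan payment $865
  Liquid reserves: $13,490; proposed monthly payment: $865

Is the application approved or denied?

Approved

Credit score 760 ≥ 620 (meets base)
Total debts = (1,615 + 640 + 255 + 865) = 3,375. DTI = 3,375/9,050 = 37.3% > 36% — standard DTI limit exceeded.
Reserves = 13,490/865 = 15.6 months ≥ 2
DTI 37.3% is within the 36%–41% exception band; checking compensating factors.
Override check — reserves: 15.6 mo (ok); score: 760 (ok).
Both override conditions satisfied; DTI exception granted.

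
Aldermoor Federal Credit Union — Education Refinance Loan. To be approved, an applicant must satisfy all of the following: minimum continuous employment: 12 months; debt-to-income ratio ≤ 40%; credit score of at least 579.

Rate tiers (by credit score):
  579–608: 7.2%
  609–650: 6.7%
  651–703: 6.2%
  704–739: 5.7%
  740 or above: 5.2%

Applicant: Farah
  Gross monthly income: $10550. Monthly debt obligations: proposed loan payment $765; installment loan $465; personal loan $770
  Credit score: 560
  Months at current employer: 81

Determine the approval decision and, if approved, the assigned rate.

Denied

Credit score 560 < 579 (below minimum)
Total monthly debts = (765 + 465 + 770) = 2,000. DTI = 2,000/10,550 = 19% ≤ 40%
Employment 81 ≥ 12 months
Not all requirements met → denied.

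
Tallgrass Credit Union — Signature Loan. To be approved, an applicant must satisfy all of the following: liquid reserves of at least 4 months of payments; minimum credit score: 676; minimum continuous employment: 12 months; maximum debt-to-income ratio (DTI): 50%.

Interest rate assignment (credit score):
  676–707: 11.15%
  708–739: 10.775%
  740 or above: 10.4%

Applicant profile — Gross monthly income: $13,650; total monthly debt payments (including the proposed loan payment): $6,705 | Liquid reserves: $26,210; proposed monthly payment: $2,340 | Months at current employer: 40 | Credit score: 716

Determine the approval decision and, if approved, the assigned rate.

Credit score 716 ≥ 676 (meets minimum)
Reserves = 26,210/2,340 = 11.2 months ≥ 4
Employment 40 ≥ 12 months
Debt-to-income = 6,705/13,650 = 49.1% — meets 50% limit
All requirements met. Score 716 falls in the 708–739 tier → 10.775%.

Approved at 10.775%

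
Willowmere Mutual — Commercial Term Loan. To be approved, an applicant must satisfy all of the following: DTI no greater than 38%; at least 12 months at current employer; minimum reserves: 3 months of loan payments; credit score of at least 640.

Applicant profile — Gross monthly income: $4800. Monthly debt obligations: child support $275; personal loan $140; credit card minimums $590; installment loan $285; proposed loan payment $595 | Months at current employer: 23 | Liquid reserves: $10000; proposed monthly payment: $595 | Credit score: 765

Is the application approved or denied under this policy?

Total monthly debts = (275 + 140 + 590 + 285 + 595) = 1,885. DTI = 1,885/4,800 = 39.3% > 38%
Employment 23 ≥ 12 months
Reserves: 10,000 ÷ 595 = 16.8 months (meets 3-month minimum)
Credit score 765 ≥ 640 (meets)
Fails on DTI.

Denied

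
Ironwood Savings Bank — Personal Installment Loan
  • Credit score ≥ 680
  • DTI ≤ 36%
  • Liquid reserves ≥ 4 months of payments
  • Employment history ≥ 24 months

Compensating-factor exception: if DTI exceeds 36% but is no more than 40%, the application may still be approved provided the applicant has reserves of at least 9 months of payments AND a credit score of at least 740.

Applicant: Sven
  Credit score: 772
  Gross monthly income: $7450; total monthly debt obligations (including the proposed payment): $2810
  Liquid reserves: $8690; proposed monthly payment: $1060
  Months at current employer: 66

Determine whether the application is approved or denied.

Denied

Credit score 772 ≥ 680 (meets base)
DTI = 2,810/7,450 = 37.7% > 36% — standard DTI limit exceeded.
Reserves: 8,690 ÷ 1,060 = 8.2 months (meets 4-month minimum)
Employment 66 ≥ 24 months
37.7% falls in the override range (36%–40%), so the compensating-factor test applies.
Override check — reserves: 8.2 mo (short of 9); score: 772 (ok).
Compensating-factor requirement not fully met.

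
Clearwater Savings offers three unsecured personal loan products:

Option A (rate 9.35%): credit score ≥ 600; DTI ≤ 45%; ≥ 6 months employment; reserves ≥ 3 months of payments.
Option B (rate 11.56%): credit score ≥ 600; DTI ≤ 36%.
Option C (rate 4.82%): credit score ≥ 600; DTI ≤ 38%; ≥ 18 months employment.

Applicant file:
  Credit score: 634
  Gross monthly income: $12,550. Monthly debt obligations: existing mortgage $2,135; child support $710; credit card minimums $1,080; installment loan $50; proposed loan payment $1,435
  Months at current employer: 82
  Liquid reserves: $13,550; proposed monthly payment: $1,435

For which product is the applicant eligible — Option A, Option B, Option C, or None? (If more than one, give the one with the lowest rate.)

Option A

Total debts = (2,135 + 710 + 1,080 + 50 + 1,435) = 5,410; DTI = 5,410/12,550 = 43.1%.
Reserves = 13,550/1,435 = 9.4 months.
Option A: score 634 ≥ 600; DTI 43.1% ≤ 45%; employment 82 ≥ 6 mo; reserves 9.4 ≥ 3 mo → qualifies.
Option B: score 634 ≥ 600; DTI 43.1% > 36% → does not qualify.
Option C: score 634 ≥ 600; DTI 43.1% > 38%; employment 82 ≥ 18 mo → does not qualify.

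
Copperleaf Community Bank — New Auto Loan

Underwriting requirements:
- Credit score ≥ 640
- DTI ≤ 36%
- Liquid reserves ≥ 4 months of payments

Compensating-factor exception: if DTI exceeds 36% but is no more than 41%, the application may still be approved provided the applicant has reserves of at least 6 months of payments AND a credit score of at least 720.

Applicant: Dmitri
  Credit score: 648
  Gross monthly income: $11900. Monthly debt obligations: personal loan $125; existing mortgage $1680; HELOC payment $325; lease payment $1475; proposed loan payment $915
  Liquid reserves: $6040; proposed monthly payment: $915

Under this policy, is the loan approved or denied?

Denied

Credit score 648 ≥ 640 (meets base)
Total debts = (125 + 1,680 + 325 + 1,475 + 915) = 4,520. DTI: 4,520 ÷ 11,900 = 38%, over the 36% base limit.
Reserves = 6,040/915 = 6.6 months ≥ 4
38% falls in the override range (36%–41%), so the compensating-factor test applies.
Reserves 6.6 ≥ 6 months; credit score 648 < 720.
Override conditions not both satisfied; exception does not apply.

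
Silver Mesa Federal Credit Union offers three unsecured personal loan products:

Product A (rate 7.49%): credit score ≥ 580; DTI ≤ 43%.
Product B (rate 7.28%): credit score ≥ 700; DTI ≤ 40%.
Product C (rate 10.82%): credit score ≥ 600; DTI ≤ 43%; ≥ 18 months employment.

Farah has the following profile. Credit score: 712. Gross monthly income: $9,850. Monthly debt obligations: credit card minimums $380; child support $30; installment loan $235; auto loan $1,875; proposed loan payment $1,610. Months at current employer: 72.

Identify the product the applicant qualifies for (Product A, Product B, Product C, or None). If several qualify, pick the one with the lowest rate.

Total debts = (380 + 30 + 235 + 1,875 + 1,610) = 4,130; DTI = 4,130/9,850 = 41.9%.
Product A: score 712 ≥ 580; DTI 41.9% ≤ 43% → qualifies.
Product B: score 712 ≥ 700; DTI 41.9% > 40% → does not qualify.
Product C: score 712 ≥ 600; DTI 41.9% ≤ 43%; employment 72 ≥ 18 mo → qualifies.
Qualifying: Product A, Product C. Lowest rate is 7.49% → Product A.

Product A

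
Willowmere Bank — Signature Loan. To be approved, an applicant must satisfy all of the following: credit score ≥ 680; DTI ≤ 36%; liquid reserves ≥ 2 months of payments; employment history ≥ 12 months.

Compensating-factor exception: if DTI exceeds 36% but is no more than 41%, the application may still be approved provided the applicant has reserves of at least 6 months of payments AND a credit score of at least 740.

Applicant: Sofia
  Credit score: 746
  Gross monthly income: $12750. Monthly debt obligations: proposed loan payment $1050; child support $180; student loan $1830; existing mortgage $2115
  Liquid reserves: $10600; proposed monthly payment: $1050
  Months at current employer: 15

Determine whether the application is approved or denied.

Approved

Credit score 746 ≥ 680 (meets base)
Total debts = (1,050 + 180 + 1,830 + 2,115) = 5,175. DTI: 5,175 ÷ 12,750 = 40.6%, over the 36% base limit.
Reserves = 10,600/1,050 = 10.1 months ≥ 2
Employment 15 ≥ 12 months
DTI 40.6% is within the 36%–41% exception band; checking compensating factors.
Override check — reserves: 10.1 mo (ok); score: 746 (ok).
Both compensating conditions met → exception applies.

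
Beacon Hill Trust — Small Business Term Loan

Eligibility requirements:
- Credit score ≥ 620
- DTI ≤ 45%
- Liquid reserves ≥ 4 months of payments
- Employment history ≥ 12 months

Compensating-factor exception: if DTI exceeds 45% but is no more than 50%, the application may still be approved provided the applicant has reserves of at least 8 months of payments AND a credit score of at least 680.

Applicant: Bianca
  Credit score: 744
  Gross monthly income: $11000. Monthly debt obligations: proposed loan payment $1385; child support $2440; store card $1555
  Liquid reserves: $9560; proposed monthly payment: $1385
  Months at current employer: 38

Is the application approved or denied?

Denied

Credit score 744 ≥ 620 (meets base)
Total debts = (1,385 + 2,440 + 1,555) = 5,380. DTI: 5,380 ÷ 11,000 = 48.9%, over the 45% base limit.
Liquid reserves cover 9,560/1,385 = 6.9 months — ≥ 4 required
Employment 38 ≥ 12 months
48.9% falls in the override range (45%–50%), so the compensating-factor test applies.
Override check — reserves: 6.9 mo (short of 8); score: 744 (ok).
Compensating-factor requirement not fully met.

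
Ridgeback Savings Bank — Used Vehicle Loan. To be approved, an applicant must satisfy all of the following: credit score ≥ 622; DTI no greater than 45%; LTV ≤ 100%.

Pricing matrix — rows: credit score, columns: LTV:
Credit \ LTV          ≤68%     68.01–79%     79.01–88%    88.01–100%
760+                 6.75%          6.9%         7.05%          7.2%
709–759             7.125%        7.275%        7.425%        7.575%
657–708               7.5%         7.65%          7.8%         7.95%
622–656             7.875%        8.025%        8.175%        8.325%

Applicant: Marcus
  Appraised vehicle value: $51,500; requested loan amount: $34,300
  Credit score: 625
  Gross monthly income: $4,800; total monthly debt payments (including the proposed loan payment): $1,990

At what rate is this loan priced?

Credit score 625 ≥ 622; DTI = 1,990/4,800 = 41.5% ≤ 45%
LTV: 34,300 ÷ 51,500 = 66.6%, within 100% cap
Credit 625 → row 622–656; LTV 66.6% → column ≤68%. Grid cell → 7.875%.

7.875%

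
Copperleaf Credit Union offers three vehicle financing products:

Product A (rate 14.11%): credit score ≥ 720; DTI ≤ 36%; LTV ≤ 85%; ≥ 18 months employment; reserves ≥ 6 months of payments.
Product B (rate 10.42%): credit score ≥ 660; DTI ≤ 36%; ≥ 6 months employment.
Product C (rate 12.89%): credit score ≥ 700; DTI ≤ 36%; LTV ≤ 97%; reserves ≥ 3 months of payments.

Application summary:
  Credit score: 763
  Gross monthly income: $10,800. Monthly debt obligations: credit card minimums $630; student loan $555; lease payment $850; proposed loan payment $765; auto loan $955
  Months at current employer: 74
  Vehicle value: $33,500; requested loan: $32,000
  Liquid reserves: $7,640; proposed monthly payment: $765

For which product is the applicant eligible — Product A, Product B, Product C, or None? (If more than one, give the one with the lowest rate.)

Total debts = (630 + 555 + 850 + 765 + 955) = 3,755; DTI = 3,755/10,800 = 34.8%.
LTV = 32,000/33,500 = 95.5%.
Reserves = 7,640/765 = 10.0 months.
Product A: score 763 ≥ 720; DTI 34.8% ≤ 36%; LTV 95.5% > 85%; employment 74 ≥ 18 mo; reserves 10.0 ≥ 6 mo → does not qualify.
Product B: score 763 ≥ 660; DTI 34.8% ≤ 36%; employment 74 ≥ 6 mo → qualifies.
Product C: score 763 ≥ 700; DTI 34.8% ≤ 36%; LTV 95.5% ≤ 97%; reserves 10.0 ≥ 3 mo → qualifies.
Qualifying: Product B, Product C. Lowest rate is 10.42% → Product B.

Product B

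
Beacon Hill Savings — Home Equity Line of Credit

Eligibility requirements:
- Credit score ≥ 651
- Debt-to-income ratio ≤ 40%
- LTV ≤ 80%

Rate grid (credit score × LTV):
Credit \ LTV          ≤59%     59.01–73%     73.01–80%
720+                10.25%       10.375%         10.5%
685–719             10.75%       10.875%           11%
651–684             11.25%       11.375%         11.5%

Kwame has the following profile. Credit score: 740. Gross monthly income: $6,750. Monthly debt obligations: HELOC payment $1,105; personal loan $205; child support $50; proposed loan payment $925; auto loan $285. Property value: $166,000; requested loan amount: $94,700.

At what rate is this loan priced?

Credit score 740 ≥ 651; Total monthly debts = (1,105 + 205 + 50 + 925 + 285) = 2,570. Debt-to-income = 2,570/6,750 = 38.1% — meets 40% limit
LTV = 94,700/166,000 = 57% ≤ 80%
Credit 740 → row 720+; LTV 57% → column ≤59%. Grid cell → 10.25%.

10.25%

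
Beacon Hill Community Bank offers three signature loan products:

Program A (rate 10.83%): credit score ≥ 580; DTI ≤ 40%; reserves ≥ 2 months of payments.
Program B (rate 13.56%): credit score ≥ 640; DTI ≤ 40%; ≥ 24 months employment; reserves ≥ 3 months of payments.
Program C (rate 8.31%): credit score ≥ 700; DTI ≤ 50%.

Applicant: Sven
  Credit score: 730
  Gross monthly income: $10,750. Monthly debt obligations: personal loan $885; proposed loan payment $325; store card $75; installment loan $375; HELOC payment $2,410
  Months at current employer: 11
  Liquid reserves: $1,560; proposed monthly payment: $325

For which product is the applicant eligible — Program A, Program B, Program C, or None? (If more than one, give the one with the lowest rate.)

Program C

Total debts = (885 + 325 + 75 + 375 + 2,410) = 4,070; DTI = 4,070/10,750 = 37.9%.
Reserves = 1,560/325 = 4.8 months.
Program A: score 730 ≥ 580; DTI 37.9% ≤ 40%; reserves 4.8 ≥ 2 mo → qualifies.
Program B: score 730 ≥ 640; DTI 37.9% ≤ 40%; employment 11 < 24 mo; reserves 4.8 ≥ 3 mo → does not qualify.
Program C: score 730 ≥ 700; DTI 37.9% ≤ 50% → qualifies.
Qualifying: Program A, Program C. Lowest rate is 8.31% → Program C.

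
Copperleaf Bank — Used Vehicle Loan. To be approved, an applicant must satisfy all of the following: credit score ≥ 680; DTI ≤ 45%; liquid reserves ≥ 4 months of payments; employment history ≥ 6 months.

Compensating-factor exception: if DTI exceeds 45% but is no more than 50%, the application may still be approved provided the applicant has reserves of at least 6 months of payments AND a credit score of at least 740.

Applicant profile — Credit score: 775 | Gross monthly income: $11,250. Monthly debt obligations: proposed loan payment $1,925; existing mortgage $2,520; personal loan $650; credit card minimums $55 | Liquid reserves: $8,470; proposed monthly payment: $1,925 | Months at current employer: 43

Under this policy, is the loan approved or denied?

Denied

Credit score 775 ≥ 680 (meets base)
Total debts = (1,925 + 2,520 + 650 + 55) = 5,150. DTI = 5,150/11,250 = 45.8% > 45% — standard DTI limit exceeded.
Reserves = 8,470/1,925 = 4.4 months ≥ 4
Employment 43 ≥ 6 months
DTI 45.8% is within the 45%–50% exception band; checking compensating factors.
Reserves 4.4 < 6 months; credit score 775 ≥ 740.
Override conditions not both satisfied; exception does not apply.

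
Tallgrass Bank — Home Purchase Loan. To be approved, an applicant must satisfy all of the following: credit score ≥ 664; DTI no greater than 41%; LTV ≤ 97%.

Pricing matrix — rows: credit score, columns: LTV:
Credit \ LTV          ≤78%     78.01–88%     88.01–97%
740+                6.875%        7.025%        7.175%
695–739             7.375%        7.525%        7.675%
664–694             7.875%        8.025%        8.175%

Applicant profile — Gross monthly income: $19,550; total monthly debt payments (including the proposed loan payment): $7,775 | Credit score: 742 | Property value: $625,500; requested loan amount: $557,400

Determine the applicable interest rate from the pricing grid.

Credit score 742 ≥ 664; DTI = 7,775/19,550 = 39.8% ≤ 41%
LTV: 557,400 ÷ 625,500 = 89.1%, within 97% cap
Credit 742 → row 740+; LTV 89.1% → column 88.01–97%. Grid cell → 7.175%.

7.175%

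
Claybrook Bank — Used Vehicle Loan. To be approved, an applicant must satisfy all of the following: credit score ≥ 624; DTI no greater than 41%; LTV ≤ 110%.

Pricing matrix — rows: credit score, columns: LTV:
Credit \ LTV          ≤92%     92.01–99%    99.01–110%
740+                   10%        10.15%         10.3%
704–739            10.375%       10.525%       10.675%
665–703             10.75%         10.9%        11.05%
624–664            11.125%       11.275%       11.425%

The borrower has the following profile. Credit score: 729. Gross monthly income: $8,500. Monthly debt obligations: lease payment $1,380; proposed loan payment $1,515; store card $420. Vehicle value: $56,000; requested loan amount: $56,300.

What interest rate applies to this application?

10.675%

Credit score 729 ≥ 624; Total monthly debts = (1,380 + 1,515 + 420) = 3,315. Debt-to-income = 3,315/8,500 = 39% — meets 41% limit
LTV: 56,300 ÷ 56,000 = 100.5%, within 110% cap
Credit 729 → row 704–739; LTV 100.5% → column 99.01–110%. Grid cell → 10.675%.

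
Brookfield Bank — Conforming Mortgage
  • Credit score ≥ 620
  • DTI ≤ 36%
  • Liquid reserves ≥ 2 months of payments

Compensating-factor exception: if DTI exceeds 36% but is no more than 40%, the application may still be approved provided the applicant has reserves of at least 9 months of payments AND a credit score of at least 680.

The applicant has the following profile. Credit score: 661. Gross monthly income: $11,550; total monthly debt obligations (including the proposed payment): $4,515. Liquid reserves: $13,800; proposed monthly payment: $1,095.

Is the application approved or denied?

Credit score 661 ≥ 620 (meets base)
DTI: 4,515 ÷ 11,550 = 39.1%, over the 36% base limit.
Liquid reserves cover 13,800/1,095 = 12.6 months — ≥ 2 required
39.1% falls in the override range (36%–40%), so the compensating-factor test applies.
Override check — reserves: 12.6 mo (ok); score: 661 (below 680).
Compensating-factor requirement not fully met.

Denied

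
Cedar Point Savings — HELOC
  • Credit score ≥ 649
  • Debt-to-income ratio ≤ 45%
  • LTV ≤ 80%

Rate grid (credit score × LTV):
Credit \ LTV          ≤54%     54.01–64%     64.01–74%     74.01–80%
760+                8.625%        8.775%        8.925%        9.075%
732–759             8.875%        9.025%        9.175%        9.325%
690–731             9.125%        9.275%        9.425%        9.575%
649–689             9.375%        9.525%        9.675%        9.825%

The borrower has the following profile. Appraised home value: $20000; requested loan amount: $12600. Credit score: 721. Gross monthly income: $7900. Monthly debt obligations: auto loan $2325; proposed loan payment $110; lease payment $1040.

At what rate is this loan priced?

Credit score 721 ≥ 649; Total monthly debts = (2,325 + 110 + 1,040) = 3,475. DTI = 3,475/7,900 = 44% ≤ 45%
Loan-to-value = 12,600/20,000 = 63% — pass (80% max)
Credit 721 → row 690–731; LTV 63% → column 54.01–64%. Grid cell → 9.275%.

9.275%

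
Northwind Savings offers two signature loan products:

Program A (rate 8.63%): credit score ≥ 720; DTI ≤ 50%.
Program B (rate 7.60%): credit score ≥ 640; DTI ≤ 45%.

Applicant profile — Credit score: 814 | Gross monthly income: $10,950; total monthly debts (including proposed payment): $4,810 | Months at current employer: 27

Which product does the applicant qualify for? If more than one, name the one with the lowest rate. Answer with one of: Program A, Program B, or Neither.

DTI = 4,810/10,950 = 43.9%.
Program A: score 814 ≥ 720; DTI 43.9% ≤ 50% → qualifies.
Program B: score 814 ≥ 640; DTI 43.9% ≤ 45% → qualifies.
Qualifying: Program A, Program B. Lowest rate is 7.60% → Program B.

Program B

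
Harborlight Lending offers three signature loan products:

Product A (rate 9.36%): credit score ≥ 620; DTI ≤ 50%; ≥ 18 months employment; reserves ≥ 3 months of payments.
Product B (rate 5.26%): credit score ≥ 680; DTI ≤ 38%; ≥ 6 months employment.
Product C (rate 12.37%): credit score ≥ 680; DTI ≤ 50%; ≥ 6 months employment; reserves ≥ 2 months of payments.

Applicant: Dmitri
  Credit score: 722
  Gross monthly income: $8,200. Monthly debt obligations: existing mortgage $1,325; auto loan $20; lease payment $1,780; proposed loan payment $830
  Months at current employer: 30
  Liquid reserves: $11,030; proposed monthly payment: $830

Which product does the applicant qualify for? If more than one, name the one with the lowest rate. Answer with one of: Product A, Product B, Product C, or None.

Product A

Total debts = (1,325 + 20 + 1,780 + 830) = 3,955; DTI = 3,955/8,200 = 48.2%.
Reserves = 11,030/830 = 13.3 months.
Product A: score 722 ≥ 620; DTI 48.2% ≤ 50%; employment 30 ≥ 18 mo; reserves 13.3 ≥ 3 mo → qualifies.
Product B: score 722 ≥ 680; DTI 48.2% > 38%; employment 30 ≥ 6 mo → does not qualify.
Product C: score 722 ≥ 680; DTI 48.2% ≤ 50%; employment 30 ≥ 6 mo; reserves 13.3 ≥ 2 mo → qualifies.
Qualifying: Product A, Product C. Lowest rate is 9.36% → Product A.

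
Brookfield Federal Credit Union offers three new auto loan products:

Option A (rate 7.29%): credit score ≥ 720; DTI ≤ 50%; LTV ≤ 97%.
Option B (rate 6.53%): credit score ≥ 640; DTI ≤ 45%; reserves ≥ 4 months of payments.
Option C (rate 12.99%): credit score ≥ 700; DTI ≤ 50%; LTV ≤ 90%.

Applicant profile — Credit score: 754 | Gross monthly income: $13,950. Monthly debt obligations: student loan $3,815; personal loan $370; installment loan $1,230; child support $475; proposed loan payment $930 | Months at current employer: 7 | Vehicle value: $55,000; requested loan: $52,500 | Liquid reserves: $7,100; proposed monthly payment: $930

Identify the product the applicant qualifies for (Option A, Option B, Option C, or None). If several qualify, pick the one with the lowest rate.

Option A

Total debts = (3,815 + 370 + 1,230 + 475 + 930) = 6,820; DTI = 6,820/13,950 = 48.9%.
LTV = 52,500/55,000 = 95.5%.
Reserves = 7,100/930 = 7.6 months.
Option A: score 754 ≥ 720; DTI 48.9% ≤ 50%; LTV 95.5% ≤ 97% → qualifies.
Option B: score 754 ≥ 640; DTI 48.9% > 45%; reserves 7.6 ≥ 4 mo → does not qualify.
Option C: score 754 ≥ 700; DTI 48.9% ≤ 50%; LTV 95.5% > 90% → does not qualify.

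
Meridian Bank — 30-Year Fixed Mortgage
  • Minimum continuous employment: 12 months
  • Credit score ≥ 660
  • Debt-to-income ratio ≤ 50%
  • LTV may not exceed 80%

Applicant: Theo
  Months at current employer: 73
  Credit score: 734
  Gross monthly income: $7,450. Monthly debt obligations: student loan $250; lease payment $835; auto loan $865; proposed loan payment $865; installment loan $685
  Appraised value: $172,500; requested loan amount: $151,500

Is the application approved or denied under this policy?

Employment 73 ≥ 12 months
Credit score 734 ≥ 660 (meets)
Total monthly debts = (250 + 835 + 865 + 865 + 685) = 3,500. DTI = 3,500/7,450 = 47% ≤ 50%
Loan-to-value = 151,500/172,500 = 87.8% — fail (80% max)
Fails on LTV.

Denied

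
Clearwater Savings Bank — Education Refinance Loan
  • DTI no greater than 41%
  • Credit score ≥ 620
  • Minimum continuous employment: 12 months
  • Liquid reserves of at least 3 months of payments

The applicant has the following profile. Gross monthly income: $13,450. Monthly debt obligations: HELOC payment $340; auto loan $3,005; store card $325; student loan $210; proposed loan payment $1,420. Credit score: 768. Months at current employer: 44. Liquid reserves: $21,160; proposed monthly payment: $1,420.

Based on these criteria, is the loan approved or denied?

Approved

Total monthly debts = (340 + 3,005 + 325 + 210 + 1,420) = 5,300. DTI: 5,300 ÷ 13,450 = 39.4%, within the 41% cap
Credit score 768 ≥ 620 (meets)
Employment 44 ≥ 12 months
Liquid reserves cover 21,160/1,420 = 14.9 months — ≥ 3 required
All criteria satisfied.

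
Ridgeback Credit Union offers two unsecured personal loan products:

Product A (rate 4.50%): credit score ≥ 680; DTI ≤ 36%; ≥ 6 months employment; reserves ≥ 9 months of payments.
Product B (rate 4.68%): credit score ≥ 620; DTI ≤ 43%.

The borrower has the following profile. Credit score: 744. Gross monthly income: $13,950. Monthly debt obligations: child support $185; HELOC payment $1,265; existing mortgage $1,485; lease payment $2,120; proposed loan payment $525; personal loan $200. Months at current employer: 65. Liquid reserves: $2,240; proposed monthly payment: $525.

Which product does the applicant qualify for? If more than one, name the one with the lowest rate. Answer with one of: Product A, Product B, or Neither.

Total debts = (185 + 1,265 + 1,485 + 2,120 + 525 + 200) = 5,780; DTI = 5,780/13,950 = 41.4%.
Reserves = 2,240/525 = 4.3 months.
Product A: score 744 ≥ 680; DTI 41.4% > 36%; employment 65 ≥ 6 mo; reserves 4.3 < 9 mo → does not qualify.
Product B: score 744 ≥ 620; DTI 41.4% ≤ 43% → qualifies.

Product B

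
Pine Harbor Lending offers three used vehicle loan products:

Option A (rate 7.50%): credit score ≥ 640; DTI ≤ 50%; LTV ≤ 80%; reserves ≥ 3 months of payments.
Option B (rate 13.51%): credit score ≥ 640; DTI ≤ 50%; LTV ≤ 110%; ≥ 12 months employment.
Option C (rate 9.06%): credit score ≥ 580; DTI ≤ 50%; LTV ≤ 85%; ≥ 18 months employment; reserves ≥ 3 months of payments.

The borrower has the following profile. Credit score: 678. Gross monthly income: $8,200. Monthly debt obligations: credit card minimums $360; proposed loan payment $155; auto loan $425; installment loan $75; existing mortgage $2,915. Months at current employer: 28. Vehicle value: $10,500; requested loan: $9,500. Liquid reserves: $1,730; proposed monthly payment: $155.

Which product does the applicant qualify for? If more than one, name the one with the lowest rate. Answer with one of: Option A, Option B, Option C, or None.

Option B

Total debts = (360 + 155 + 425 + 75 + 2,915) = 3,930; DTI = 3,930/8,200 = 47.9%.
LTV = 9,500/10,500 = 90.5%.
Reserves = 1,730/155 = 11.2 months.
Option A: score 678 ≥ 640; DTI 47.9% ≤ 50%; LTV 90.5% > 80%; reserves 11.2 ≥ 3 mo → does not qualify.
Option B: score 678 ≥ 640; DTI 47.9% ≤ 50%; LTV 90.5% ≤ 110%; employment 28 ≥ 12 mo → qualifies.
Option C: score 678 ≥ 580; DTI 47.9% ≤ 50%; LTV 90.5% > 85%; employment 28 ≥ 18 mo; reserves 11.2 ≥ 3 mo → does not qualify.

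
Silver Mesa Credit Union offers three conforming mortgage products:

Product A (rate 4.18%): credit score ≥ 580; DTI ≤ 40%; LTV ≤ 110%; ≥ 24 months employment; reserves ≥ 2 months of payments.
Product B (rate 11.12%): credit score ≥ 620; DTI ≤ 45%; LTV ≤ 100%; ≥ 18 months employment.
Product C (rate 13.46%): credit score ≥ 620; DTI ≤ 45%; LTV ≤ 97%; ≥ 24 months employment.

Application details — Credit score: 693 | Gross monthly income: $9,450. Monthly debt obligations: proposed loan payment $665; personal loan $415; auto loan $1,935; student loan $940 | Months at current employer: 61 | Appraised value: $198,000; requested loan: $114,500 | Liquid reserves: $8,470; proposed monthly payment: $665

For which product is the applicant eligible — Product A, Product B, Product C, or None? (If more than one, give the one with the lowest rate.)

Product B

Total debts = (665 + 415 + 1,935 + 940) = 3,955; DTI = 3,955/9,450 = 41.9%.
LTV = 114,500/198,000 = 57.8%.
Reserves = 8,470/665 = 12.7 months.
Product A: score 693 ≥ 580; DTI 41.9% > 40%; LTV 57.8% ≤ 110%; employment 61 ≥ 24 mo; reserves 12.7 ≥ 2 mo → does not qualify.
Product B: score 693 ≥ 620; DTI 41.9% ≤ 45%; LTV 57.8% ≤ 100%; employment 61 ≥ 18 mo → qualifies.
Product C: score 693 ≥ 620; DTI 41.9% ≤ 45%; LTV 57.8% ≤ 97%; employment 61 ≥ 24 mo → qualifies.
Qualifying: Product B, Product C. Lowest rate is 11.12% → Product B.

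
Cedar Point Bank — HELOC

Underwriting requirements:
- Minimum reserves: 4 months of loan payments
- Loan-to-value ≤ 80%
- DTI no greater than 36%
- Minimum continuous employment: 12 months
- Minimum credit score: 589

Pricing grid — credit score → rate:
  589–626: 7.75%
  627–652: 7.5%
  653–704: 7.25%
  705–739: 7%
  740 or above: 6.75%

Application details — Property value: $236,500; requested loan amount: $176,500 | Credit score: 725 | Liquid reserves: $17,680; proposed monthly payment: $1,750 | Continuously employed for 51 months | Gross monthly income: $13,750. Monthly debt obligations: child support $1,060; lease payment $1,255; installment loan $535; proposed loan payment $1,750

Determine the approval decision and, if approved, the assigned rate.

Credit score 725 ≥ 589 (meets minimum)
Reserves: 17,680 ÷ 1,750 = 10.1 months (meets 4-month minimum)
Total monthly debts = (1,060 + 1,255 + 535 + 1,750) = 4,600. Debt-to-income = 4,600/13,750 = 33.5% — meets 36% limit
LTV = 176,500/236,500 = 74.6% ≤ 80%
Employment 51 ≥ 12 months
All requirements met. Score 725 falls in the 705–739 tier → 7%.

Approved at 7%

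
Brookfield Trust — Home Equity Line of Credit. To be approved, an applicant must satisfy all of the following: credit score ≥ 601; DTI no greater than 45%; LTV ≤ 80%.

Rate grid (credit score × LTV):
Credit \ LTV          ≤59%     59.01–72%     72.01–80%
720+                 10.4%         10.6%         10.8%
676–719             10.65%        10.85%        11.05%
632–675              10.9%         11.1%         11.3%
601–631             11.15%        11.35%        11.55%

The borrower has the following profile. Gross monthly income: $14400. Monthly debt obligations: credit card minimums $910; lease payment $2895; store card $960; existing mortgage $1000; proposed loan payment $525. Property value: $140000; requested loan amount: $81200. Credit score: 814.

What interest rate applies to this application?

10.4%

Credit score 814 ≥ 601; Total monthly debts = (910 + 2,895 + 960 + 1,000 + 525) = 6,290. Debt-to-income = 6,290/14,400 = 43.7% — meets 45% limit
Loan-to-value = 81,200/140,000 = 58% — pass (80% max)
Row: 814 falls in 720+. Column: 58% falls in ≤59%. Rate = 10.4%.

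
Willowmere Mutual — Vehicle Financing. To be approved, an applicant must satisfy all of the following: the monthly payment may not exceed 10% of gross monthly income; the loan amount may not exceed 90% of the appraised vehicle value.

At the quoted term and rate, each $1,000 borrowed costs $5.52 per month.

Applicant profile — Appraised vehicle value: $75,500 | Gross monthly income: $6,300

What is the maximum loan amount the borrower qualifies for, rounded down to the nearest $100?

Payment cap: 10% × $6,300 = $630/month.
At $5.52 per $1,000, that supports 630/5.52 × 1,000 ≈ $114,130 → $114,100.
LTV cap: 90% × $75,500 = $67,950 → $67,900.
Binding constraint: loan-to-value.

$67,900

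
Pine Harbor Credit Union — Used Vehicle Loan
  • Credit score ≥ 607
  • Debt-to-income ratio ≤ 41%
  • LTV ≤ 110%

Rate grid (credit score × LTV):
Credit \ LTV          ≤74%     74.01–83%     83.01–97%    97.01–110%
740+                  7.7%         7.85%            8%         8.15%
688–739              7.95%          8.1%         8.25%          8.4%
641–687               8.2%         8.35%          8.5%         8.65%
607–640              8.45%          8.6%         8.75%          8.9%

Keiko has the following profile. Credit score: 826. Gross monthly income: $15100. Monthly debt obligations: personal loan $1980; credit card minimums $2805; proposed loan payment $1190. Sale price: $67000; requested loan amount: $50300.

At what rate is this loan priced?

7.85%

Credit score 826 ≥ 607; Total monthly debts = (1,980 + 2,805 + 1,190) = 5,975. DTI = 5,975/15,100 = 39.6% ≤ 41%
LTV: 50,300 ÷ 67,000 = 75.1%, within 110% cap
Credit 826 → row 740+; LTV 75.1% → column 74.01–83%. Grid cell → 7.85%.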